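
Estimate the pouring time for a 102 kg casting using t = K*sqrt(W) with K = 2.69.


Formula: t = K * sqrt(W)
sqrt(W) = sqrt(102) = 10.09950
t = 2.69 * 10.09950 = 27.1677 s


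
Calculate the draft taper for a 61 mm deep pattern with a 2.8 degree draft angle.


Formula: taper = depth * tan(draft_angle)
tan(2.8 deg) = 0.0489082
taper = 61 mm * 0.0489082 = 2.9834 mm

Answer: 2.9834 mm


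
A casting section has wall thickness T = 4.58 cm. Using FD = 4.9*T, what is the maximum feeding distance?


Formula: FD = 4.9 * T  (riser feeding-distance rule)
FD = 4.9 * 4.58 cm = 22.4420 cm

Final answer: 22.4420 cm


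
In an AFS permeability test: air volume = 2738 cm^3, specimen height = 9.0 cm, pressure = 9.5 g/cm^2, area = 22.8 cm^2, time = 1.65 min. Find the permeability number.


Formula: Permeability Number P = (V * H) / (p * A * t)
Numerator: V * H = 2738 * 9.0 = 24642.0
Denominator: p * A * t = 9.5 * 22.8 * 1.65 = 357.39
P = 24642.0 / 357.39 = 68.9499

Answer: 68.9499


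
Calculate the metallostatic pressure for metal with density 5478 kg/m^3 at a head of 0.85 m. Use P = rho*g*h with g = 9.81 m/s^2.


Formula: P = rho * g * h
rho * g = 5478 * 9.81 = 53739.18 N/m^3
P = 53739.18 * 0.85 = 45678.3030 Pa

Answer: 45678.3030 Pa


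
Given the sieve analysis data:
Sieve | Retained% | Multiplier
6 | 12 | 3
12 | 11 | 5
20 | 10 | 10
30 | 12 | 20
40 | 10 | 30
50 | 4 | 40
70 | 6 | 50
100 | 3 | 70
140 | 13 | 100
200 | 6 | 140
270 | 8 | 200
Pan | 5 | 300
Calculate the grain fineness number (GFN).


Formula: GFN = sum(pct * multiplier) / sum(pct)
sum(pct * multiplier) = 6641
sum(pct) = 100
GFN = 6641 / 100 = 66.41

Final answer: 66.41


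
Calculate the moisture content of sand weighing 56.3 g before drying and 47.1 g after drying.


Formula: MC = (W_wet - W_dry) / W_wet * 100
Water mass = 56.3 - 47.1 = 9.2 g
MC = 9.2 / 56.3 * 100 = 16.3410%


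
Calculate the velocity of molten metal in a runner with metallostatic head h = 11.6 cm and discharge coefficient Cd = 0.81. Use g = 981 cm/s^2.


Formula: v = Cd * sqrt(2 * g * h)  (Torricelli with discharge coefficient)
2*g*h = 2 * 981 * 11.6 = 22759.2 cm^2/s^2
sqrt(22759.2) = 150.86153 cm/s
v = 0.81 * 150.86153 = 122.1978 cm/s

122.1978 cm/s


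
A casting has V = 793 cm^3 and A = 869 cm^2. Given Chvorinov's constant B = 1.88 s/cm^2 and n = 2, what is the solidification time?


Formula: t_s = B * (V/A)^n  (Chvorinov's rule, n=2)
Modulus M = V/A = 793/869 = 0.912543 cm
M^2 = 0.912543^2 = 0.832735 cm^2
t_s = 1.88 * 0.832735 = 1.5655 s

Answer: 1.5655 s


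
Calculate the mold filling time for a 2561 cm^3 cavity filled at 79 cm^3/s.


Formula: t_fill = V_mold / Q_flow
t = 2561 cm^3 / 79 cm^3/s = 32.4177 s


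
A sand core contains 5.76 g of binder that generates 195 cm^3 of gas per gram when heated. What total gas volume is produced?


Formula: V_gas = W_binder * gas_evolution_rate
V = 5.76 g * 195 cm^3/g = 1123.2000 cm^3

1123.2000 cm^3


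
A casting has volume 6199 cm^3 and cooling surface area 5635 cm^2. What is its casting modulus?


Formula: Casting Modulus M = V / A
M = 6199 cm^3 / 5635 cm^2 = 1.1001 cm

1.1001 cm


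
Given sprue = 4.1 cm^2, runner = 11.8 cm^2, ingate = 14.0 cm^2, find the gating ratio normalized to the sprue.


Sprue:Runner:Ingate = 1 : 11.8/4.1 : 14.0/4.1 = 1:2.88:3.41

Answer: 1:2.88:3.41


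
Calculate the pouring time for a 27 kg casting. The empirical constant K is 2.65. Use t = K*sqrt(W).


Formula: t = K * sqrt(W)
sqrt(W) = sqrt(27) = 5.19615
t = 2.65 * 5.19615 = 13.7698 s

Answer: 13.7698 s


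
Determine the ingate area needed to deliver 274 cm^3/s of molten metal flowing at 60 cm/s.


Formula: A_ingate = Q / v  (continuity equation)
A = 274 cm^3/s / 60 cm/s = 4.5667 cm^2

4.5667 cm^2


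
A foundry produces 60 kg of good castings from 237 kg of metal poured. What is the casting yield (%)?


Formula: Casting Yield = (W_good / W_total) * 100
Yield = (60 kg / 237 kg) * 100 = 25.3165%

Final answer: 25.3165%


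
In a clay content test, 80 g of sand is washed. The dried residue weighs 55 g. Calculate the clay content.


Formula: Clay% = (W_total - W_washed) / W_total * 100
Clay mass = 80 - 55 = 25 g
Clay% = 25 / 80 * 100 = 31.2500%

Answer: 31.2500%


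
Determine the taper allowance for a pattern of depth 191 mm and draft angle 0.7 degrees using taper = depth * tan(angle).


Formula: taper = depth * tan(draft_angle)
tan(0.7 deg) = 0.0122179
taper = 191 mm * 0.0122179 = 2.3336 mm

Final answer: 2.3336 mm


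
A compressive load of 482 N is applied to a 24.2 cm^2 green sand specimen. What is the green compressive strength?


Formula: Compressive Strength = Force / Area
Strength = 482 N / 24.2 cm^2 = 19.9174 N/cm^2

19.9174 N/cm^2


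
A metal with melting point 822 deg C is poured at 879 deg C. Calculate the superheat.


Formula: Superheat = T_pour - T_melt
Superheat = 879 - 822 = 57 deg C


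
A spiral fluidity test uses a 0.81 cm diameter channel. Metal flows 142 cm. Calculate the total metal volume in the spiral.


Formula: V = pi * (d/2)^2 * L  (cylinder volume)
Radius = 0.81/2 = 0.405 cm
V = pi * 0.405^2 * 142 = 73.1726 cm^3


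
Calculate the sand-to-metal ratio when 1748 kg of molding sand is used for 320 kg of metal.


Formula: Sand-to-Metal Ratio = W_sand / W_metal
Ratio = 1748 kg / 320 kg = 5.4625


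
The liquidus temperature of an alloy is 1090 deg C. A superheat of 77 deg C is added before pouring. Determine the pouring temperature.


Formula: T_pour = T_melt + Superheat
T_pour = 1090 + 77 = 1167 deg C

Final answer: 1167 deg C


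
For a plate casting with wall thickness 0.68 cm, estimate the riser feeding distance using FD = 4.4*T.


Formula: FD = 4.4 * T  (riser feeding-distance rule)
FD = 4.4 * 0.68 cm = 2.9920 cm

Answer: 2.9920 cm


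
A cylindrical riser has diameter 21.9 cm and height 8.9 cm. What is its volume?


Formula: V = pi * (D/2)^2 * H  (cylinder volume)
Radius = D/2 = 21.9/2 = 10.95 cm
V = pi * 10.95^2 * 8.9 = 3352.4948 cm^3

Final answer: 3352.4948 cm^3


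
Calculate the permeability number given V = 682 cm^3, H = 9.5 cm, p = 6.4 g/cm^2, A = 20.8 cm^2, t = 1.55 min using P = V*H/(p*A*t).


Formula: Permeability Number P = (V * H) / (p * A * t)
Numerator: V * H = 682 * 9.5 = 6479.0
Denominator: p * A * t = 6.4 * 20.8 * 1.55 = 206.336
P = 6479.0 / 206.336 = 31.4002

Final answer: 31.4002


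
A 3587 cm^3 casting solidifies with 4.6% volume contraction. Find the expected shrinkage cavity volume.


Formula: V_shrink = V_casting * shrinkage_pct / 100
V_shrink = 3587 cm^3 * 4.6 / 100 = 165.0020 cm^3

165.0020 cm^3


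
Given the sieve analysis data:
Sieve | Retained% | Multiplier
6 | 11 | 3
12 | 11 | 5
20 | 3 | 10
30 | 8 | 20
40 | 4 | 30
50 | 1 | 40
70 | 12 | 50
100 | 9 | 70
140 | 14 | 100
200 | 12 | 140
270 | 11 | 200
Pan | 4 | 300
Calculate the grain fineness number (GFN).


Formula: GFN = sum(pct * multiplier) / sum(pct)
sum(pct * multiplier) = 8148
sum(pct) = 100
GFN = 8148 / 100 = 81.48

Answer: 81.48


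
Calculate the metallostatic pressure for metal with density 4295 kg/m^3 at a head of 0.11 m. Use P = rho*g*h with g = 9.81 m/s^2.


Formula: P = rho * g * h
rho * g = 4295 * 9.81 = 42133.95 N/m^3
P = 42133.95 * 0.11 = 4634.7345 Pa


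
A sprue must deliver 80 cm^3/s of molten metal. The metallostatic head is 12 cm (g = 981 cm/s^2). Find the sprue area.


Formula: v = sqrt(2*g*h), A = Q/v
Velocity: v = sqrt(2 * 981 * 12) = sqrt(23544) = 153.4405 cm/s
Sprue area: A = Q / v = 80 / 153.4405 = 0.5214 cm^2

Answer: 0.5214 cm^2


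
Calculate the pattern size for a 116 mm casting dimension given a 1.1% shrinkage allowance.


Formula: L_pattern = L_casting * (1 + shrinkage_rate/100)
Shrinkage factor = 1 + 1.1/100 = 1.011
L_pattern = 116 mm * 1.011 = 117.2760 mm

Answer: 117.2760 mm


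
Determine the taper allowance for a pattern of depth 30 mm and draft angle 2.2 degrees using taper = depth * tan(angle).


Formula: taper = depth * tan(draft_angle)
tan(2.2 deg) = 0.0384161
taper = 30 mm * 0.0384161 = 1.1525 mm

Final answer: 1.1525 mm


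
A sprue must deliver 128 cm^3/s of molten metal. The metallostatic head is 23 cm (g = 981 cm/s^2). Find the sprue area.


Formula: v = sqrt(2*g*h), A = Q/v
Velocity: v = sqrt(2 * 981 * 23) = sqrt(45126) = 212.4288 cm/s
Sprue area: A = Q / v = 128 / 212.4288 = 0.6026 cm^2

0.6026 cm^2


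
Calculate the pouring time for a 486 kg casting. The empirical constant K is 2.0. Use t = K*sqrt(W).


Formula: t = K * sqrt(W)
sqrt(W) = sqrt(486) = 22.04541
t = 2.0 * 22.04541 = 44.0908 s

44.0908 s


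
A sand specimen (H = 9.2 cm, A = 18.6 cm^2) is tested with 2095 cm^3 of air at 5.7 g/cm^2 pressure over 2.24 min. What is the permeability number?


Formula: Permeability Number P = (V * H) / (p * A * t)
Numerator: V * H = 2095 * 9.2 = 19274.0
Denominator: p * A * t = 5.7 * 18.6 * 2.24 = 237.4848
P = 19274.0 / 237.4848 = 81.1589

81.1589


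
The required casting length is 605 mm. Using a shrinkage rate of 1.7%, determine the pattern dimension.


Formula: L_pattern = L_casting * (1 + shrinkage_rate/100)
Shrinkage factor = 1 + 1.7/100 = 1.017
L_pattern = 605 mm * 1.017 = 615.2850 mm


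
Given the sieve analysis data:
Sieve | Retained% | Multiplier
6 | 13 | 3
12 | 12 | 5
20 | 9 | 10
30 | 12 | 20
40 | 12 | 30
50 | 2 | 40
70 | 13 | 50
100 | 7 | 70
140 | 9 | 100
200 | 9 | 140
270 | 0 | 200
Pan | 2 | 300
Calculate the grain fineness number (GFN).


Formula: GFN = sum(pct * multiplier) / sum(pct)
sum(pct * multiplier) = 4769
sum(pct) = 100
GFN = 4769 / 100 = 47.69

Final answer: 47.69


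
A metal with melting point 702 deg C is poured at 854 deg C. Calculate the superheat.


Formula: Superheat = T_pour - T_melt
Superheat = 854 - 702 = 152 deg C


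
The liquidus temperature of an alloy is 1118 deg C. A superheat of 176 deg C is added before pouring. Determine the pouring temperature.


Formula: T_pour = T_melt + Superheat
T_pour = 1118 + 176 = 1294 deg C

Final answer: 1294 deg C


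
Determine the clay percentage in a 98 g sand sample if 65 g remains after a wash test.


Formula: Clay% = (W_total - W_washed) / W_total * 100
Clay mass = 98 - 65 = 33 g
Clay% = 33 / 98 * 100 = 33.6735%

Final answer: 33.6735%


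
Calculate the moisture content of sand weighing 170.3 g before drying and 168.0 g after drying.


Formula: MC = (W_wet - W_dry) / W_wet * 100
Water mass = 170.3 - 168.0 = 2.3 g
MC = 2.3 / 170.3 * 100 = 1.3506%


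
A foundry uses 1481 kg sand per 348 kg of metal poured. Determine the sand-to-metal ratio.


Formula: Sand-to-Metal Ratio = W_sand / W_metal
Ratio = 1481 kg / 348 kg = 4.2557

Answer: 4.2557


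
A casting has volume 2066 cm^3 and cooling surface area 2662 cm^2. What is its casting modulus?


Formula: Casting Modulus M = V / A
M = 2066 cm^3 / 2662 cm^2 = 0.7761 cm

Answer: 0.7761 cm


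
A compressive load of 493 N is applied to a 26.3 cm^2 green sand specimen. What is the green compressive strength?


Formula: Compressive Strength = Force / Area
Strength = 493 N / 26.3 cm^2 = 18.7452 N/cm^2


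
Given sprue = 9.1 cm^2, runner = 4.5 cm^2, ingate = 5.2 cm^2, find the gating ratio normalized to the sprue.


Sprue:Runner:Ingate = 1 : 4.5/9.1 : 5.2/9.1 = 1:0.49:0.57

1:0.49:0.57


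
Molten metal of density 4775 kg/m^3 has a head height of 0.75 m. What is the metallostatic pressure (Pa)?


Formula: P = rho * g * h
rho * g = 4775 * 9.81 = 46842.75 N/m^3
P = 46842.75 * 0.75 = 35132.0625 Pa

Final answer: 35132.0625 Pa


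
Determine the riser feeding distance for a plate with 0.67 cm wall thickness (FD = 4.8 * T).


Formula: FD = 4.8 * T  (riser feeding-distance rule)
FD = 4.8 * 0.67 cm = 3.2160 cm


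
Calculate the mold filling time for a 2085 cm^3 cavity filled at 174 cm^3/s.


Formula: t_fill = V_mold / Q_flow
t = 2085 cm^3 / 174 cm^3/s = 11.9828 s


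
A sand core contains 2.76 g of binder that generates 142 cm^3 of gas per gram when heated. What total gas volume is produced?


Formula: V_gas = W_binder * gas_evolution_rate
V = 2.76 g * 142 cm^3/g = 391.9200 cm^3


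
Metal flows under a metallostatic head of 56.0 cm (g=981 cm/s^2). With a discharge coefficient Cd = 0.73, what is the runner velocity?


Formula: v = Cd * sqrt(2 * g * h)  (Torricelli with discharge coefficient)
2*g*h = 2 * 981 * 56.0 = 109872.0 cm^2/s^2
sqrt(109872.0) = 331.46946 cm/s
v = 0.73 * 331.46946 = 241.9727 cm/s

Answer: 241.9727 cm/s


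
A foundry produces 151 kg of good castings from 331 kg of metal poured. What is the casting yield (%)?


Formula: Casting Yield = (W_good / W_total) * 100
Yield = (151 kg / 331 kg) * 100 = 45.6193%


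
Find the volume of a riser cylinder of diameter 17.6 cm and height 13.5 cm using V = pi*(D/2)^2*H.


Formula: V = pi * (D/2)^2 * H  (cylinder volume)
Radius = D/2 = 17.6/2 = 8.8 cm
V = pi * 8.8^2 * 13.5 = 3284.3466 cm^3

3284.3466 cm^3


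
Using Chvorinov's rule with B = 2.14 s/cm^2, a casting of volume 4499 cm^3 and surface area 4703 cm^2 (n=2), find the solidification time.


Formula: t_s = B * (V/A)^n  (Chvorinov's rule, n=2)
Modulus M = V/A = 4499/4703 = 0.956623 cm
M^2 = 0.956623^2 = 0.915128 cm^2
t_s = 2.14 * 0.915128 = 1.9584 s


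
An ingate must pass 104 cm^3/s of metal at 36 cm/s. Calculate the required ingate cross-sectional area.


Formula: A_ingate = Q / v  (continuity equation)
A = 104 cm^3/s / 36 cm/s = 2.8889 cm^2

2.8889 cm^2


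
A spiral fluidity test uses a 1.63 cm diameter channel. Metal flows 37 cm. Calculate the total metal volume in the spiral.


Formula: V = pi * (d/2)^2 * L  (cylinder volume)
Radius = 1.63/2 = 0.815 cm
V = pi * 0.815^2 * 37 = 77.2088 cm^3

Answer: 77.2088 cm^3


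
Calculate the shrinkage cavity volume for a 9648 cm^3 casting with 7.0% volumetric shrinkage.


Formula: V_shrink = V_casting * shrinkage_pct / 100
V_shrink = 9648 cm^3 * 7.0 / 100 = 675.3600 cm^3


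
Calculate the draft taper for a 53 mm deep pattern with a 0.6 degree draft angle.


Formula: taper = depth * tan(draft_angle)
tan(0.6 deg) = 0.0104724
taper = 53 mm * 0.0104724 = 0.5550 mm


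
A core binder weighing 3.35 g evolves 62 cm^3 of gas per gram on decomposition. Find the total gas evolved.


Formula: V_gas = W_binder * gas_evolution_rate
V = 3.35 g * 62 cm^3/g = 207.7000 cm^3

207.7000 cm^3


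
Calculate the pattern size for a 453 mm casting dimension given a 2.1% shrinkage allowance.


Formula: L_pattern = L_casting * (1 + shrinkage_rate/100)
Shrinkage factor = 1 + 2.1/100 = 1.021
L_pattern = 453 mm * 1.021 = 462.5130 mm

Answer: 462.5130 mm


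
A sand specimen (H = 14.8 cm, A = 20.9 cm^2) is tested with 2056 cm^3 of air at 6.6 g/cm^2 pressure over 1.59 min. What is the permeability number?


Formula: Permeability Number P = (V * H) / (p * A * t)
Numerator: V * H = 2056 * 14.8 = 30428.8
Denominator: p * A * t = 6.6 * 20.9 * 1.59 = 219.3246
P = 30428.8 / 219.3246 = 138.7387

Final answer: 138.7387


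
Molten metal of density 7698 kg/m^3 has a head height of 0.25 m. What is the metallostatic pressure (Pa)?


Formula: P = rho * g * h
rho * g = 7698 * 9.81 = 75517.38 N/m^3
P = 75517.38 * 0.25 = 18879.3450 Pa

Final answer: 18879.3450 Pa


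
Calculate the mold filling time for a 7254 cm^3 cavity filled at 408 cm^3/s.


Formula: t_fill = V_mold / Q_flow
t = 7254 cm^3 / 408 cm^3/s = 17.7794 s

17.7794 s


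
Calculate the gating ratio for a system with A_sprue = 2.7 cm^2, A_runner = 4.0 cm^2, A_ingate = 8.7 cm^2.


Sprue:Runner:Ingate = 1 : 4.0/2.7 : 8.7/2.7 = 1:1.48:3.22

1:1.48:3.22


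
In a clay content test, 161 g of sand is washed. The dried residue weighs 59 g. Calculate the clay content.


Formula: Clay% = (W_total - W_washed) / W_total * 100
Clay mass = 161 - 59 = 102 g
Clay% = 102 / 161 * 100 = 63.3540%

Final answer: 63.3540%


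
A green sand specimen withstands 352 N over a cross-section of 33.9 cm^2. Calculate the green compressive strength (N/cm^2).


Formula: Compressive Strength = Force / Area
Strength = 352 N / 33.9 cm^2 = 10.3835 N/cm^2


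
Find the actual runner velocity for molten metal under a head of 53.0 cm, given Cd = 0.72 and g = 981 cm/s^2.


Formula: v = Cd * sqrt(2 * g * h)  (Torricelli with discharge coefficient)
2*g*h = 2 * 981 * 53.0 = 103986.0 cm^2/s^2
sqrt(103986.0) = 322.46860 cm/s
v = 0.72 * 322.46860 = 232.1774 cm/s


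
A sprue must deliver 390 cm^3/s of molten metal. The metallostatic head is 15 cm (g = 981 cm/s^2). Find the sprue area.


Formula: v = sqrt(2*g*h), A = Q/v
Velocity: v = sqrt(2 * 981 * 15) = sqrt(29430) = 171.5517 cm/s
Sprue area: A = Q / v = 390 / 171.5517 = 2.2734 cm^2

Answer: 2.2734 cm^2


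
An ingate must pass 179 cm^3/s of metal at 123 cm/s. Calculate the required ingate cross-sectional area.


Formula: A_ingate = Q / v  (continuity equation)
A = 179 cm^3/s / 123 cm/s = 1.4553 cm^2

Answer: 1.4553 cm^2


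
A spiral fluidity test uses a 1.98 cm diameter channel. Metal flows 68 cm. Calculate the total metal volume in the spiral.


Formula: V = pi * (d/2)^2 * L  (cylinder volume)
Radius = 1.98/2 = 0.99 cm
V = pi * 0.99^2 * 68 = 209.3771 cm^3

209.3771 cm^3


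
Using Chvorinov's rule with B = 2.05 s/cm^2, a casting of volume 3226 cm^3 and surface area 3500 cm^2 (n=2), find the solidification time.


Formula: t_s = B * (V/A)^n  (Chvorinov's rule, n=2)
Modulus M = V/A = 3226/3500 = 0.921714 cm
M^2 = 0.921714^2 = 0.849557 cm^2
t_s = 2.05 * 0.849557 = 1.7416 s

1.7416 s


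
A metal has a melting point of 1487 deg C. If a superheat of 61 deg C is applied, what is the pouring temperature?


Formula: T_pour = T_melt + Superheat
T_pour = 1487 + 61 = 1548 deg C

1548 deg C


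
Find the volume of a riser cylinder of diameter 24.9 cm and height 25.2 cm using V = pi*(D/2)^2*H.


Formula: V = pi * (D/2)^2 * H  (cylinder volume)
Radius = D/2 = 24.9/2 = 12.45 cm
V = pi * 12.45^2 * 25.2 = 12271.2588 cm^3

Answer: 12271.2588 cm^3


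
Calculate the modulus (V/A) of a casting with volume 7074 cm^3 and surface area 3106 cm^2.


Formula: Casting Modulus M = V / A
M = 7074 cm^3 / 3106 cm^2 = 2.2775 cm

Final answer: 2.2775 cm


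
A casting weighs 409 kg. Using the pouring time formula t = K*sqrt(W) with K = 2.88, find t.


Formula: t = K * sqrt(W)
sqrt(W) = sqrt(409) = 20.22375
t = 2.88 * 20.22375 = 58.2444 s

58.2444 s


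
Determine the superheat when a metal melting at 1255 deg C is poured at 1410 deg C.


Formula: Superheat = T_pour - T_melt
Superheat = 1410 - 1255 = 155 deg C


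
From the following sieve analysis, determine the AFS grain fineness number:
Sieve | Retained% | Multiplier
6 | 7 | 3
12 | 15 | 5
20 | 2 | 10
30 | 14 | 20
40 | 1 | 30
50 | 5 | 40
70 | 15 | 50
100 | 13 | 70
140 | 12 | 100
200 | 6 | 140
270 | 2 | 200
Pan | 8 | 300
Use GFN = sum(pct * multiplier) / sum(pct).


Formula: GFN = sum(pct * multiplier) / sum(pct)
sum(pct * multiplier) = 7126
sum(pct) = 100
GFN = 7126 / 100 = 71.26


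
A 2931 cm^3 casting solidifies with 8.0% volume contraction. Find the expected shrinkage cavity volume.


Formula: V_shrink = V_casting * shrinkage_pct / 100
V_shrink = 2931 cm^3 * 8.0 / 100 = 234.4800 cm^3

234.4800 cm^3


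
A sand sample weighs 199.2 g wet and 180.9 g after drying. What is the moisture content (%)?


Formula: MC = (W_wet - W_dry) / W_wet * 100
Water mass = 199.2 - 180.9 = 18.3 g
MC = 18.3 / 199.2 * 100 = 9.1867%

Answer: 9.1867%


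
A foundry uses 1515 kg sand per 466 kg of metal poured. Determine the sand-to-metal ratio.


Formula: Sand-to-Metal Ratio = W_sand / W_metal
Ratio = 1515 kg / 466 kg = 3.2511

Final answer: 3.2511


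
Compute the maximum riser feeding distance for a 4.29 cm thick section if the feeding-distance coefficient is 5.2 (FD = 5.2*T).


Formula: FD = 5.2 * T  (riser feeding-distance rule)
FD = 5.2 * 4.29 cm = 22.3080 cm

Answer: 22.3080 cm


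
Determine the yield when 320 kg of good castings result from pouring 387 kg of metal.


Formula: Casting Yield = (W_good / W_total) * 100
Yield = (320 kg / 387 kg) * 100 = 82.6873%


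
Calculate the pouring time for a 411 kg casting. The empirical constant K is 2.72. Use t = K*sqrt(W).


Formula: t = K * sqrt(W)
sqrt(W) = sqrt(411) = 20.27313
t = 2.72 * 20.27313 = 55.1429 s


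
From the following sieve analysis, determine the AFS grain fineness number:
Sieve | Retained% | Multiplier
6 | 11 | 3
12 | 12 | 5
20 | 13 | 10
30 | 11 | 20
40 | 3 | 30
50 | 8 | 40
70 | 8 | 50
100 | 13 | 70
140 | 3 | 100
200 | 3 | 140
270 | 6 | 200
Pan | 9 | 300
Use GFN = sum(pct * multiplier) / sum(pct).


Formula: GFN = sum(pct * multiplier) / sum(pct)
sum(pct * multiplier) = 6783
sum(pct) = 100
GFN = 6783 / 100 = 67.83

Answer: 67.83


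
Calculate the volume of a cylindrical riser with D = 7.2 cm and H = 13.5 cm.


Formula: V = pi * (D/2)^2 * H  (cylinder volume)
Radius = D/2 = 7.2/2 = 3.6 cm
V = pi * 3.6^2 * 13.5 = 549.6531 cm^3

Final answer: 549.6531 cm^3


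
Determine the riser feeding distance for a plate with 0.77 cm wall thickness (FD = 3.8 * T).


Formula: FD = 3.8 * T  (riser feeding-distance rule)
FD = 3.8 * 0.77 cm = 2.9260 cm

Answer: 2.9260 cm


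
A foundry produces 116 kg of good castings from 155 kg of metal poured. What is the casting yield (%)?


Formula: Casting Yield = (W_good / W_total) * 100
Yield = (116 kg / 155 kg) * 100 = 74.8387%

74.8387%


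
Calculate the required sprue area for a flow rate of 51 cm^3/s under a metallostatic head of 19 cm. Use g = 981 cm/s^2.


Formula: v = sqrt(2*g*h), A = Q/v
Velocity: v = sqrt(2 * 981 * 19) = sqrt(37278) = 193.0751 cm/s
Sprue area: A = Q / v = 51 / 193.0751 = 0.2641 cm^2


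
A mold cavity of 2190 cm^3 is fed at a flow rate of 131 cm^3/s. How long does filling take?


Formula: t_fill = V_mold / Q_flow
t = 2190 cm^3 / 131 cm^3/s = 16.7176 s


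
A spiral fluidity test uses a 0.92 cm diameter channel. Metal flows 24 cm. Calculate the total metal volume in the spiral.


Formula: V = pi * (d/2)^2 * L  (cylinder volume)
Radius = 0.92/2 = 0.46 cm
V = pi * 0.46^2 * 24 = 15.9543 cm^3


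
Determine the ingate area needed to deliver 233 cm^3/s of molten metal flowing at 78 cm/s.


Formula: A_ingate = Q / v  (continuity equation)
A = 233 cm^3/s / 78 cm/s = 2.9872 cm^2

Final answer: 2.9872 cm^2


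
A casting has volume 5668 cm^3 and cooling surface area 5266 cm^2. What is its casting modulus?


Formula: Casting Modulus M = V / A
M = 5668 cm^3 / 5266 cm^2 = 1.0763 cm


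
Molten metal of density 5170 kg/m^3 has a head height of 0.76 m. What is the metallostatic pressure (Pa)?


Formula: P = rho * g * h
rho * g = 5170 * 9.81 = 50717.7 N/m^3
P = 50717.7 * 0.76 = 38545.4520 Pa

Final answer: 38545.4520 Pa


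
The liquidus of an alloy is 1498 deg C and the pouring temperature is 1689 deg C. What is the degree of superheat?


Formula: Superheat = T_pour - T_melt
Superheat = 1689 - 1498 = 191 deg C

Answer: 191 deg C


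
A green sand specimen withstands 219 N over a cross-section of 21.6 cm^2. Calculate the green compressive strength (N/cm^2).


Formula: Compressive Strength = Force / Area
Strength = 219 N / 21.6 cm^2 = 10.1389 N/cm^2


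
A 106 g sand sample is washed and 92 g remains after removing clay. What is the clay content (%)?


Formula: Clay% = (W_total - W_washed) / W_total * 100
Clay mass = 106 - 92 = 14 g
Clay% = 14 / 106 * 100 = 13.2075%

Answer: 13.2075%


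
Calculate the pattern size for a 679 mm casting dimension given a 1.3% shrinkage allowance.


Formula: L_pattern = L_casting * (1 + shrinkage_rate/100)
Shrinkage factor = 1 + 1.3/100 = 1.013
L_pattern = 679 mm * 1.013 = 687.8270 mm


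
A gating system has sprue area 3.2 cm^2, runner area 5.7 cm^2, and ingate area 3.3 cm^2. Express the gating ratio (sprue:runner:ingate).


Sprue:Runner:Ingate = 1 : 5.7/3.2 : 3.3/3.2 = 1:1.78:1.03

Answer: 1:1.78:1.03


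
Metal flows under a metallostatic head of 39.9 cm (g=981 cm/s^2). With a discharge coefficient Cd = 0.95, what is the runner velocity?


Formula: v = Cd * sqrt(2 * g * h)  (Torricelli with discharge coefficient)
2*g*h = 2 * 981 * 39.9 = 78283.8 cm^2/s^2
sqrt(78283.8) = 279.79242 cm/s
v = 0.95 * 279.79242 = 265.8028 cm/s

265.8028 cm/s


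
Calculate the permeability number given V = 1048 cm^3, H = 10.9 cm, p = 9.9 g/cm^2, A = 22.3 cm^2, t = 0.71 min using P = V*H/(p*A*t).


Formula: Permeability Number P = (V * H) / (p * A * t)
Numerator: V * H = 1048 * 10.9 = 11423.2
Denominator: p * A * t = 9.9 * 22.3 * 0.71 = 156.7467
P = 11423.2 / 156.7467 = 72.8768

Answer: 72.8768


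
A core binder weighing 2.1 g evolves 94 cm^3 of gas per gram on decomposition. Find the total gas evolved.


Formula: V_gas = W_binder * gas_evolution_rate
V = 2.1 g * 94 cm^3/g = 197.4000 cm^3


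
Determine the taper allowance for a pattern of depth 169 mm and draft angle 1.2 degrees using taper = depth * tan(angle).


Formula: taper = depth * tan(draft_angle)
tan(1.2 deg) = 0.0209470
taper = 169 mm * 0.0209470 = 3.5400 mm


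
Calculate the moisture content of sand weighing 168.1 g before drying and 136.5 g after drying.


Formula: MC = (W_wet - W_dry) / W_wet * 100
Water mass = 168.1 - 136.5 = 31.6 g
MC = 31.6 / 168.1 * 100 = 18.7983%

Final answer: 18.7983%


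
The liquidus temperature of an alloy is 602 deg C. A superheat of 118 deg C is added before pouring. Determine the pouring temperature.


Formula: T_pour = T_melt + Superheat
T_pour = 602 + 118 = 720 deg C

Answer: 720 deg C


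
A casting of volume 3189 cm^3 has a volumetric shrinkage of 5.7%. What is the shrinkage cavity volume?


Formula: V_shrink = V_casting * shrinkage_pct / 100
V_shrink = 3189 cm^3 * 5.7 / 100 = 181.7730 cm^3

Answer: 181.7730 cm^3


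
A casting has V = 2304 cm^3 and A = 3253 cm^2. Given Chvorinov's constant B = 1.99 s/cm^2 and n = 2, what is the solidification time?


Formula: t_s = B * (V/A)^n  (Chvorinov's rule, n=2)
Modulus M = V/A = 2304/3253 = 0.708269 cm
M^2 = 0.708269^2 = 0.501645 cm^2
t_s = 1.99 * 0.501645 = 0.9983 s

Answer: 0.9983 s


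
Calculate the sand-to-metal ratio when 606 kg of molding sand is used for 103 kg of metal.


Formula: Sand-to-Metal Ratio = W_sand / W_metal
Ratio = 606 kg / 103 kg = 5.8835

Final answer: 5.8835


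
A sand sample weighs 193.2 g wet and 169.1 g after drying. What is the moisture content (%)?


Formula: MC = (W_wet - W_dry) / W_wet * 100
Water mass = 193.2 - 169.1 = 24.1 g
MC = 24.1 / 193.2 * 100 = 12.4741%

Answer: 12.4741%


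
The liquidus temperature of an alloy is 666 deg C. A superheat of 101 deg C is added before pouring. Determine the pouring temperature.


Formula: T_pour = T_melt + Superheat
T_pour = 666 + 101 = 767 deg C

Answer: 767 deg C


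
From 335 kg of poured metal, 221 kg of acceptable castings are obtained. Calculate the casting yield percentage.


Formula: Casting Yield = (W_good / W_total) * 100
Yield = (221 kg / 335 kg) * 100 = 65.9701%

Answer: 65.9701%


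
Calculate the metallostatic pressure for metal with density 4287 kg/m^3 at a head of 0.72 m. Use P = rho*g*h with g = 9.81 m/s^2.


Formula: P = rho * g * h
rho * g = 4287 * 9.81 = 42055.47 N/m^3
P = 42055.47 * 0.72 = 30279.9384 Pa

30279.9384 Pa


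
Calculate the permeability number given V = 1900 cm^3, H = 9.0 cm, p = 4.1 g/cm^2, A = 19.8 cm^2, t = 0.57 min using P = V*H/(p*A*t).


Formula: Permeability Number P = (V * H) / (p * A * t)
Numerator: V * H = 1900 * 9.0 = 17100.0
Denominator: p * A * t = 4.1 * 19.8 * 0.57 = 46.2726
P = 17100.0 / 46.2726 = 369.5492

Answer: 369.5492


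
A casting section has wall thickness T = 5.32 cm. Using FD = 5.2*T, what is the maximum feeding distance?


Formula: FD = 5.2 * T  (riser feeding-distance rule)
FD = 5.2 * 5.32 cm = 27.6640 cm


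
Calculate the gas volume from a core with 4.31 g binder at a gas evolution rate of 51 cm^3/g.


Formula: V_gas = W_binder * gas_evolution_rate
V = 4.31 g * 51 cm^3/g = 219.8100 cm^3

Final answer: 219.8100 cm^3


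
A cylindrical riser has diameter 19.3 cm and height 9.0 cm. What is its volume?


Formula: V = pi * (D/2)^2 * H  (cylinder volume)
Radius = D/2 = 19.3/2 = 9.65 cm
V = pi * 9.65^2 * 9.0 = 2632.9767 cm^3


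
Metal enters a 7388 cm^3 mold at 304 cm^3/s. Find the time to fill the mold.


Formula: t_fill = V_mold / Q_flow
t = 7388 cm^3 / 304 cm^3/s = 24.3026 s

Final answer: 24.3026 s


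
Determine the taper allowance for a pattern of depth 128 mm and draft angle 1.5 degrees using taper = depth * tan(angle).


Formula: taper = depth * tan(draft_angle)
tan(1.5 deg) = 0.0261859
taper = 128 mm * 0.0261859 = 3.3518 mm

Final answer: 3.3518 mm


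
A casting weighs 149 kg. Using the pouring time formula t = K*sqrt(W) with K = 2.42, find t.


Formula: t = K * sqrt(W)
sqrt(W) = sqrt(149) = 12.20656
t = 2.42 * 12.20656 = 29.5399 s

29.5399 s


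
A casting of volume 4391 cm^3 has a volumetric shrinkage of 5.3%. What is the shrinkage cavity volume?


Formula: V_shrink = V_casting * shrinkage_pct / 100
V_shrink = 4391 cm^3 * 5.3 / 100 = 232.7230 cm^3


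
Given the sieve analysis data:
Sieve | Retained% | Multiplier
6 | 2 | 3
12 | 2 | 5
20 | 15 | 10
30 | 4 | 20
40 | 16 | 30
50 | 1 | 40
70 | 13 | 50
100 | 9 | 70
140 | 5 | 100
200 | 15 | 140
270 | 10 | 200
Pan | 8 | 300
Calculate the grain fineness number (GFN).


Formula: GFN = sum(pct * multiplier) / sum(pct)
sum(pct * multiplier) = 9046
sum(pct) = 100
GFN = 9046 / 100 = 90.46

Answer: 90.46


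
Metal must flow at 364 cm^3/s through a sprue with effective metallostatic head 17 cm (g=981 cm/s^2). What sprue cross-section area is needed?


Formula: v = sqrt(2*g*h), A = Q/v
Velocity: v = sqrt(2 * 981 * 17) = sqrt(33354) = 182.6308 cm/s
Sprue area: A = Q / v = 364 / 182.6308 = 1.9931 cm^2


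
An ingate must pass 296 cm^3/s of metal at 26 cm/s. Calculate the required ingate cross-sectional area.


Formula: A_ingate = Q / v  (continuity equation)
A = 296 cm^3/s / 26 cm/s = 11.3846 cm^2

11.3846 cm^2


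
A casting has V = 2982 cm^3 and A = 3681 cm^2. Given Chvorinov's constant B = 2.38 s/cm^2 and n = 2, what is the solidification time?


Formula: t_s = B * (V/A)^n  (Chvorinov's rule, n=2)
Modulus M = V/A = 2982/3681 = 0.810106 cm
M^2 = 0.810106^2 = 0.656272 cm^2
t_s = 2.38 * 0.656272 = 1.5619 s

1.5619 s


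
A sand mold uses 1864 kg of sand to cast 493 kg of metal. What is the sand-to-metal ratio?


Formula: Sand-to-Metal Ratio = W_sand / W_metal
Ratio = 1864 kg / 493 kg = 3.7809

Final answer: 3.7809


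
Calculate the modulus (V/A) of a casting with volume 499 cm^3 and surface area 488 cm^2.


Formula: Casting Modulus M = V / A
M = 499 cm^3 / 488 cm^2 = 1.0225 cm

1.0225 cm


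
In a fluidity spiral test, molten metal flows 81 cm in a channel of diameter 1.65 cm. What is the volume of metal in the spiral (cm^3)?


Formula: V = pi * (d/2)^2 * L  (cylinder volume)
Radius = 1.65/2 = 0.825 cm
V = pi * 0.825^2 * 81 = 173.1980 cm^3

Final answer: 173.1980 cm^3


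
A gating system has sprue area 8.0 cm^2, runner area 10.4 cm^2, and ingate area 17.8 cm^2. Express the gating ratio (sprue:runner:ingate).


Sprue:Runner:Ingate = 1 : 10.4/8.0 : 17.8/8.0 = 1:1.30:2.23

1:1.30:2.23


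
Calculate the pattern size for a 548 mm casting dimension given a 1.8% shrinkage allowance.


Formula: L_pattern = L_casting * (1 + shrinkage_rate/100)
Shrinkage factor = 1 + 1.8/100 = 1.018
L_pattern = 548 mm * 1.018 = 557.8640 mm

557.8640 mm


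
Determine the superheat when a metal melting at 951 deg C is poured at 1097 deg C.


Formula: Superheat = T_pour - T_melt
Superheat = 1097 - 951 = 146 deg C


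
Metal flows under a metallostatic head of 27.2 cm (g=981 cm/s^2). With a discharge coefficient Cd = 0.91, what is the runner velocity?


Formula: v = Cd * sqrt(2 * g * h)  (Torricelli with discharge coefficient)
2*g*h = 2 * 981 * 27.2 = 53366.4 cm^2/s^2
sqrt(53366.4) = 231.01169 cm/s
v = 0.91 * 231.01169 = 210.2206 cm/s

Final answer: 210.2206 cm/s


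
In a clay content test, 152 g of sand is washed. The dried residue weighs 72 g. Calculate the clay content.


Formula: Clay% = (W_total - W_washed) / W_total * 100
Clay mass = 152 - 72 = 80 g
Clay% = 80 / 152 * 100 = 52.6316%

Final answer: 52.6316%


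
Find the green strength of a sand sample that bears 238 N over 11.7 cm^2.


Formula: Compressive Strength = Force / Area
Strength = 238 N / 11.7 cm^2 = 20.3419 N/cm^2

20.3419 N/cm^2


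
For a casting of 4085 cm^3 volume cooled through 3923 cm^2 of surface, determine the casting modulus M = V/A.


Formula: Casting Modulus M = V / A
M = 4085 cm^3 / 3923 cm^2 = 1.0413 cm

Answer: 1.0413 cm


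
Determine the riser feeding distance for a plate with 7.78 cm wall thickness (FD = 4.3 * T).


Formula: FD = 4.3 * T  (riser feeding-distance rule)
FD = 4.3 * 7.78 cm = 33.4540 cm


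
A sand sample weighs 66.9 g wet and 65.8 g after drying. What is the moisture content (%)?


Formula: MC = (W_wet - W_dry) / W_wet * 100
Water mass = 66.9 - 65.8 = 1.1 g
MC = 1.1 / 66.9 * 100 = 1.6442%

Final answer: 1.6442%


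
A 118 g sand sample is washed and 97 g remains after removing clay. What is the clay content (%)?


Formula: Clay% = (W_total - W_washed) / W_total * 100
Clay mass = 118 - 97 = 21 g
Clay% = 21 / 118 * 100 = 17.7966%


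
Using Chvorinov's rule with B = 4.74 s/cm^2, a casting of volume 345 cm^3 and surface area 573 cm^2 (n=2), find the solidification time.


Formula: t_s = B * (V/A)^n  (Chvorinov's rule, n=2)
Modulus M = V/A = 345/573 = 0.602094 cm
M^2 = 0.602094^2 = 0.362517 cm^2
t_s = 4.74 * 0.362517 = 1.7183 s

Answer: 1.7183 s


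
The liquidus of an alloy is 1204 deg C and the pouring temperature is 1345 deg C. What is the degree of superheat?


Formula: Superheat = T_pour - T_melt
Superheat = 1345 - 1204 = 141 deg C

Answer: 141 deg C


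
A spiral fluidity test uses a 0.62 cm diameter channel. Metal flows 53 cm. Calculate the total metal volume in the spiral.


Formula: V = pi * (d/2)^2 * L  (cylinder volume)
Radius = 0.62/2 = 0.31 cm
V = pi * 0.31^2 * 53 = 16.0011 cm^3

16.0011 cm^3


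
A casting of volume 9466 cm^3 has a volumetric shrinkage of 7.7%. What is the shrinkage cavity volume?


Formula: V_shrink = V_casting * shrinkage_pct / 100
V_shrink = 9466 cm^3 * 7.7 / 100 = 728.8820 cm^3

Answer: 728.8820 cm^3


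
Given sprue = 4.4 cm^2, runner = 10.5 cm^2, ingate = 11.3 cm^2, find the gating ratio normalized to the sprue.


Sprue:Runner:Ingate = 1 : 10.5/4.4 : 11.3/4.4 = 1:2.39:2.57

Final answer: 1:2.39:2.57


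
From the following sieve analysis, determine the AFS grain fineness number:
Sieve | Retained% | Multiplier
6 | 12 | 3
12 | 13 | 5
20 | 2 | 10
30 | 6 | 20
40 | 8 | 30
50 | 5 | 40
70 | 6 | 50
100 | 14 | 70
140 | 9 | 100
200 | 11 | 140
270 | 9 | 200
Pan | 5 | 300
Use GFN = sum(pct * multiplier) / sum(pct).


Formula: GFN = sum(pct * multiplier) / sum(pct)
sum(pct * multiplier) = 7701
sum(pct) = 100
GFN = 7701 / 100 = 77.01

Final answer: 77.01


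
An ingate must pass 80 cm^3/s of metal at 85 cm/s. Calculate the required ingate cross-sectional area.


Formula: A_ingate = Q / v  (continuity equation)
A = 80 cm^3/s / 85 cm/s = 0.9412 cm^2

Answer: 0.9412 cm^2


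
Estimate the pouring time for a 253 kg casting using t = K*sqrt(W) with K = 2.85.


Formula: t = K * sqrt(W)
sqrt(W) = sqrt(253) = 15.90597
t = 2.85 * 15.90597 = 45.3320 s


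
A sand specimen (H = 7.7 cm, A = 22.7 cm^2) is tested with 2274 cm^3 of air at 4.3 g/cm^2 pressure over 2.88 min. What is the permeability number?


Formula: Permeability Number P = (V * H) / (p * A * t)
Numerator: V * H = 2274 * 7.7 = 17509.8
Denominator: p * A * t = 4.3 * 22.7 * 2.88 = 281.1168
P = 17509.8 / 281.1168 = 62.2866

Final answer: 62.2866


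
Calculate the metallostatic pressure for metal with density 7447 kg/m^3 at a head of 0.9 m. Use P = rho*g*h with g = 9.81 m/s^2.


Formula: P = rho * g * h
rho * g = 7447 * 9.81 = 73055.07 N/m^3
P = 73055.07 * 0.9 = 65749.5630 Pa

65749.5630 Pa


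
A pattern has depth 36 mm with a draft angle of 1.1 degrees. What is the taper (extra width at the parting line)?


Formula: taper = depth * tan(draft_angle)
tan(1.1 deg) = 0.0192010
taper = 36 mm * 0.0192010 = 0.6912 mm

0.6912 mm


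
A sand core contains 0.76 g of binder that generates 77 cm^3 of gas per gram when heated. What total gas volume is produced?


Formula: V_gas = W_binder * gas_evolution_rate
V = 0.76 g * 77 cm^3/g = 58.5200 cm^3

Answer: 58.5200 cm^3


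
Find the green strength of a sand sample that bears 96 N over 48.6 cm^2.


Formula: Compressive Strength = Force / Area
Strength = 96 N / 48.6 cm^2 = 1.9753 N/cm^2

1.9753 N/cm^2


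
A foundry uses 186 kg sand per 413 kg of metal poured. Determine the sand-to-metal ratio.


Formula: Sand-to-Metal Ratio = W_sand / W_metal
Ratio = 186 kg / 413 kg = 0.4504


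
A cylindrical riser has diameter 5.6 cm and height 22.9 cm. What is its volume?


Formula: V = pi * (D/2)^2 * H  (cylinder volume)
Radius = D/2 = 5.6/2 = 2.8 cm
V = pi * 2.8^2 * 22.9 = 564.0290 cm^3

Answer: 564.0290 cm^3


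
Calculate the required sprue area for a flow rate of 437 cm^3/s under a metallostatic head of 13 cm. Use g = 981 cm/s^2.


Formula: v = sqrt(2*g*h), A = Q/v
Velocity: v = sqrt(2 * 981 * 13) = sqrt(25506) = 159.7060 cm/s
Sprue area: A = Q / v = 437 / 159.7060 = 2.7363 cm^2

2.7363 cm^2


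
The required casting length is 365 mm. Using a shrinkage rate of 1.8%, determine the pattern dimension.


Formula: L_pattern = L_casting * (1 + shrinkage_rate/100)
Shrinkage factor = 1 + 1.8/100 = 1.018
L_pattern = 365 mm * 1.018 = 371.5700 mm

Answer: 371.5700 mm


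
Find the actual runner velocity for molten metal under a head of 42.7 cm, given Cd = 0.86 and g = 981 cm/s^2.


Formula: v = Cd * sqrt(2 * g * h)  (Torricelli with discharge coefficient)
2*g*h = 2 * 981 * 42.7 = 83777.4 cm^2/s^2
sqrt(83777.4) = 289.44326 cm/s
v = 0.86 * 289.44326 = 248.9212 cm/s


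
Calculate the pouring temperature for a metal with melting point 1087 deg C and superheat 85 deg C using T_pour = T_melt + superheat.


Formula: T_pour = T_melt + Superheat
T_pour = 1087 + 85 = 1172 deg C

Answer: 1172 deg C


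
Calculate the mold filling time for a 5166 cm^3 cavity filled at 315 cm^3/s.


Formula: t_fill = V_mold / Q_flow
t = 5166 cm^3 / 315 cm^3/s = 16.4000 s


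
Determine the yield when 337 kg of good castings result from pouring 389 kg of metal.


Formula: Casting Yield = (W_good / W_total) * 100
Yield = (337 kg / 389 kg) * 100 = 86.6324%


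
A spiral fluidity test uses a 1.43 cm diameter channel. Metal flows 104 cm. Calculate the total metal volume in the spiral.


Formula: V = pi * (d/2)^2 * L  (cylinder volume)
Radius = 1.43/2 = 0.715 cm
V = pi * 0.715^2 * 104 = 167.0303 cm^3

Answer: 167.0303 cm^3


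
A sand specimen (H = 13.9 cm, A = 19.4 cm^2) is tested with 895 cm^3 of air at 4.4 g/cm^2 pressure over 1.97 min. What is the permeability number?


Formula: Permeability Number P = (V * H) / (p * A * t)
Numerator: V * H = 895 * 13.9 = 12440.5
Denominator: p * A * t = 4.4 * 19.4 * 1.97 = 168.1592
P = 12440.5 / 168.1592 = 73.9805

73.9805


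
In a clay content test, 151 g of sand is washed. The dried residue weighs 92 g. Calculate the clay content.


Formula: Clay% = (W_total - W_washed) / W_total * 100
Clay mass = 151 - 92 = 59 g
Clay% = 59 / 151 * 100 = 39.0728%

Final answer: 39.0728%


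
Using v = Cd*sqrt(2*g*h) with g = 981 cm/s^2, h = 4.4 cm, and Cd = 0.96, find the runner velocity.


Formula: v = Cd * sqrt(2 * g * h)  (Torricelli with discharge coefficient)
2*g*h = 2 * 981 * 4.4 = 8632.8 cm^2/s^2
sqrt(8632.8) = 92.91286 cm/s
v = 0.96 * 92.91286 = 89.1963 cm/s
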